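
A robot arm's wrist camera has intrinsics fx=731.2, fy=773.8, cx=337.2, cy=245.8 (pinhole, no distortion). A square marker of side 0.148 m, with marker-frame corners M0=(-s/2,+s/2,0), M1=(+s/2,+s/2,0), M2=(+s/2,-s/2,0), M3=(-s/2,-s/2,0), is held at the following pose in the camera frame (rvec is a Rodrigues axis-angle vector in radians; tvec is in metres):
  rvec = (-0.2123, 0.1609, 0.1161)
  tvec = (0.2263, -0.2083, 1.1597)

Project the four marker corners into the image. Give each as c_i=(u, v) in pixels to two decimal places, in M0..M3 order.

c0=(428.18, 149.76) c1=(523.92, 157.48) c2=(531.40, 64.03) c3=(437.89, 58.49)

Intrinsics K: fx=731.2, fy=773.8, cx=337.2, cy=245.8
Marker side s = 0.148 m; corners in marker frame (Z=0):
  M0 = (-0.0740, +0.0740, 0)
  M1 = (+0.0740, +0.0740, 0)
  M2 = (+0.0740, -0.0740, 0)
  M3 = (-0.0740, -0.0740, 0)
rvec = (-0.2123, 0.1609, 0.1161), |rvec| = θ = 0.29058 rad = 16.649°
Rodrigues: sinθ=0.28651, 1−cosθ=0.04192; R = I + sinθ·[k]× + (1−cosθ)·[k]×²:
    [+0.98045 -0.13143 +0.14641]
    [+0.09751 +0.97093 +0.21860]
    [-0.17088 -0.20005 +0.96477]
t = (0.2263, -0.2083, 1.1597) m
M0: Pc = R·M0+t = (+0.14402, -0.14367, +1.15754); u = 731.2·(+0.14402)/1.15754 + 337.2 = 428.1753, v = 773.8·(-0.14367)/1.15754 + 245.8 = 149.7606
M1: Pc = R·M1+t = (+0.28913, -0.12924, +1.13225); u = 731.2·(+0.28913)/1.13225 + 337.2 = 523.9166, v = 773.8·(-0.12924)/1.13225 + 245.8 = 157.4784
M2: Pc = R·M2+t = (+0.30858, -0.27293, +1.16186); u = 731.2·(+0.30858)/1.16186 + 337.2 = 531.4004, v = 773.8·(-0.27293)/1.16186 + 245.8 = 64.0262
M3: Pc = R·M3+t = (+0.16347, -0.28736, +1.18715); u = 731.2·(+0.16347)/1.18715 + 337.2 = 437.8875, v = 773.8·(-0.28736)/1.18715 + 245.8 = 58.4917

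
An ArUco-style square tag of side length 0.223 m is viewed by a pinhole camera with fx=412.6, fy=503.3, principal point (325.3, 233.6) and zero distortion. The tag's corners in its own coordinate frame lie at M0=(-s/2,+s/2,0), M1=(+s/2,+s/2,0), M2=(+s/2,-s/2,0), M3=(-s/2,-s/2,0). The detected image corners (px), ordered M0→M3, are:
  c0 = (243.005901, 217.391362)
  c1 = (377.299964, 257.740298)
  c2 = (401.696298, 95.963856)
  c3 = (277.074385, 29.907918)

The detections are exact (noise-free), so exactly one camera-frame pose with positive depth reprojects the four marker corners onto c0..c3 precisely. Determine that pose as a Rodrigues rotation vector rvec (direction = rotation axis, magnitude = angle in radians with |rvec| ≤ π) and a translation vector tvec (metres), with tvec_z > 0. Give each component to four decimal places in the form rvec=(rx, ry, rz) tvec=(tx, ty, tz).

Intrinsics K: fx=412.6, fy=503.3, cx=325.3, cy=233.6
Marker side s = 0.223 m; corners in marker frame (Z=0):
  M0 = (-0.1115, +0.1115, 0)
  M1 = (+0.1115, +0.1115, 0)
  M2 = (+0.1115, -0.1115, 0)
  M3 = (-0.1115, -0.1115, 0)
Detected image corners:
  c0 = (243.005901, 217.391362) px
  c1 = (377.299964, 257.740298) px
  c2 = (401.696298, 95.963856) px
  c3 = (277.074385, 29.907918) px
Planar DLT: solve 8×8 A·h = b for H (H[2,2]=1):
  H  [+811.71389 -185.87349 +330.19964]
  H  [+346.84398 +752.36662 +150.67203]
  H  [+0.71314 -0.17400 +1.00000]
B = K⁻¹H; ‖b₁‖=1.615872, ‖b₂‖=1.615872; λ = 2/(‖b₁‖+‖b₂‖) = 0.618861, sign → tz>0 ⇒ λ=+0.618861
r₁ = λ·B[:,0] = (+0.86954,+0.22164,+0.44133); r₂ = λ·B[:,1] = (-0.19389,+0.97509,-0.10768)
r₃ = r₁×r₂ = (-0.45421,+0.00806,+0.89086); SVD([r₁ r₂ r₃]) → R = UVᵀ:
  R  [+0.86954 -0.19389 -0.45421]
  R  [+0.22164 +0.97509 +0.00806]
  R  [+0.44133 -0.10768 +0.89086]
t = (+0.00735, -0.10197, +0.61886) m
tr R = 2.735493; θ = arccos((tr R − 1)/2) = 0.520147 rad = 29.802°
axis k = ((R−Rᵀ)₃₂, (R−Rᵀ)₁₃, (R−Rᵀ)₂₁) / (2 sinθ) = (-0.116444, -0.900936, +0.418038)
rvec = θ·k = (-0.060568, -0.468619, +0.217441)

rvec=(-0.0606, -0.4686, 0.2174) tvec=(0.0073, -0.1020, 0.6189)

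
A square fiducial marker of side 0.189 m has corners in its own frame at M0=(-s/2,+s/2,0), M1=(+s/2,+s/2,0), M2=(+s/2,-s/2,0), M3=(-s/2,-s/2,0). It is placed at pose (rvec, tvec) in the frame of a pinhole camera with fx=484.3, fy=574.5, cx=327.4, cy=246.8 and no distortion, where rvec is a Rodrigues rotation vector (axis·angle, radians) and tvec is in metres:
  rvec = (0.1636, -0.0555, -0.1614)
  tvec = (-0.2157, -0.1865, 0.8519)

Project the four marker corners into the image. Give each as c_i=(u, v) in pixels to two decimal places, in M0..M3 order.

Intrinsics K: fx=484.3, fy=574.5, cx=327.4, cy=246.8
Marker side s = 0.189 m; corners in marker frame (Z=0):
  M0 = (-0.0945, +0.0945, 0)
  M1 = (+0.0945, +0.0945, 0)
  M2 = (+0.0945, -0.0945, 0)
  M3 = (-0.0945, -0.0945, 0)
rvec = (0.1636, -0.0555, -0.1614), |rvec| = θ = 0.23642 rad = 13.546°
Rodrigues: sinθ=0.23423, 1−cosθ=0.02782; R = I + sinθ·[k]× + (1−cosθ)·[k]×²:
    [+0.98550 +0.15538 -0.06813]
    [-0.16442 +0.97372 -0.15762]
    [+0.04184 +0.16654 +0.98515]
t = (-0.2157, -0.1865, 0.8519) m
M0: Pc = R·M0+t = (-0.29415, -0.07895, +0.86368); u = 484.3·(-0.29415)/0.86368 + 327.4 = 162.4610, v = 574.5·(-0.07895)/0.86368 + 246.8 = 194.2870
M1: Pc = R·M1+t = (-0.10789, -0.11002, +0.87159); u = 484.3·(-0.10789)/0.87159 + 327.4 = 267.4529, v = 574.5·(-0.11002)/0.87159 + 246.8 = 174.2806
M2: Pc = R·M2+t = (-0.13725, -0.29405, +0.84012); u = 484.3·(-0.13725)/0.84012 + 327.4 = 248.2777, v = 574.5·(-0.29405)/0.84012 + 246.8 = 45.7161
M3: Pc = R·M3+t = (-0.32351, -0.26298, +0.83221); u = 484.3·(-0.32351)/0.83221 + 327.4 = 139.1326, v = 574.5·(-0.26298)/0.83221 + 246.8 = 65.2575

c0=(162.46, 194.29) c1=(267.45, 174.28) c2=(248.28, 45.72) c3=(139.13, 65.26)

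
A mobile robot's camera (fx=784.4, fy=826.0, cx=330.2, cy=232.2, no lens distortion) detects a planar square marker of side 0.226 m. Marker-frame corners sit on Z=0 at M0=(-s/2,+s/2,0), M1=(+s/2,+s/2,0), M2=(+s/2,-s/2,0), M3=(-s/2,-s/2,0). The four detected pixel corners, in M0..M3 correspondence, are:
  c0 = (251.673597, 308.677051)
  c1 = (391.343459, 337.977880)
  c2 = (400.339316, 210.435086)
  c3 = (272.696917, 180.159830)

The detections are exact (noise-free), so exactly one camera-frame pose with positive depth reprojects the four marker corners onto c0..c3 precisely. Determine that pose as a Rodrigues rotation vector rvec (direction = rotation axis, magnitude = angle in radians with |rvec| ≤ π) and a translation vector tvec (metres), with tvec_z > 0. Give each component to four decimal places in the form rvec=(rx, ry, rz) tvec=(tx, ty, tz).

Intrinsics K: fx=784.4, fy=826.0, cx=330.2, cy=232.2
Marker side s = 0.226 m; corners in marker frame (Z=0):
  M0 = (-0.1130, +0.1130, 0)
  M1 = (+0.1130, +0.1130, 0)
  M2 = (+0.1130, -0.1130, 0)
  M3 = (-0.1130, -0.1130, 0)
Detected image corners:
  c0 = (251.673597, 308.677051) px
  c1 = (391.343459, 337.977880) px
  c2 = (400.339316, 210.435086) px
  c3 = (272.696917, 180.159830) px
Planar DLT: solve 8×8 A·h = b for H (H[2,2]=1):
  H  [+630.74531 -192.50126 +330.26888]
  H  [+163.82101 +466.80691 +256.73935]
  H  [+0.12310 -0.38435 +1.00000]
B = K⁻¹H; ‖b₁‖=0.779680, ‖b₂‖=0.779680; λ = 2/(‖b₁‖+‖b₂‖) = 1.282577, sign → tz>0 ⇒ λ=+1.282577
r₁ = λ·B[:,0] = (+0.96487,+0.20999,+0.15789); r₂ = λ·B[:,1] = (-0.10724,+0.86342,-0.49296)
r₃ = r₁×r₂ = (-0.23984,+0.45871,+0.85560); SVD([r₁ r₂ r₃]) → R = UVᵀ:
  R  [+0.96487 -0.10724 -0.23984]
  R  [+0.20999 +0.86342 +0.45871]
  R  [+0.15789 -0.49296 +0.85560]
t = (+0.00011, +0.03810, +1.28258) m
tr R = 2.683892; θ = arccos((tr R − 1)/2) = 0.569917 rad = 32.654°
axis k = ((R−Rᵀ)₃₂, (R−Rᵀ)₁₃, (R−Rᵀ)₂₁) / (2 sinθ) = (-0.881896, -0.368565, +0.293972)
rvec = θ·k = (-0.502607, -0.210052, +0.167540)

rvec=(-0.5026, -0.2101, 0.1675) tvec=(0.0001, 0.0381, 1.2826)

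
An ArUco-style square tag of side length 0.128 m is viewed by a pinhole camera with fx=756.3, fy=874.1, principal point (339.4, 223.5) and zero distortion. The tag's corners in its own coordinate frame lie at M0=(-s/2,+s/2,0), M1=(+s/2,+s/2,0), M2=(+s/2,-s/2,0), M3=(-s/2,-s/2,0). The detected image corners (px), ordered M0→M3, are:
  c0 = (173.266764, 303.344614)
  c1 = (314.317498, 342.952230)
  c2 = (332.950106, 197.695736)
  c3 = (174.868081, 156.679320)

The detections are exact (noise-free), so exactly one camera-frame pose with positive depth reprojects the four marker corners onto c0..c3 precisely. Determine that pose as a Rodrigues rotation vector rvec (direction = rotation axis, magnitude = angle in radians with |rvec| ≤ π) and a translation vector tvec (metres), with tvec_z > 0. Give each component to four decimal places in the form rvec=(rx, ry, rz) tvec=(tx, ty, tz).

rvec=(0.5665, 0.1656, 0.1869) tvec=(-0.0753, 0.0217, 0.6216)

Intrinsics K: fx=756.3, fy=874.1, cx=339.4, cy=223.5
Marker side s = 0.128 m; corners in marker frame (Z=0):
  M0 = (-0.0640, +0.0640, 0)
  M1 = (+0.0640, +0.0640, 0)
  M2 = (+0.0640, -0.0640, 0)
  M3 = (-0.0640, -0.0640, 0)
Detected image corners:
  c0 = (173.266764, 303.344614) px
  c1 = (314.317498, 342.952230) px
  c2 = (332.950106, 197.695736) px
  c3 = (174.868081, 156.679320) px
Planar DLT: solve 8×8 A·h = b for H (H[2,2]=1):
  H  [+1123.14741 +140.24110 +247.76617]
  H  [+272.80782 +1360.10351 +254.05470]
  H  [-0.16717 +0.87831 +1.00000]
B = K⁻¹H; ‖b₁‖=1.608631, ‖b₂‖=1.608631; λ = 2/(‖b₁‖+‖b₂‖) = 0.621646, sign → tz>0 ⇒ λ=+0.621646
r₁ = λ·B[:,0] = (+0.96982,+0.22059,-0.10392); r₂ = λ·B[:,1] = (-0.12975,+0.82768,+0.54600)
r₃ = r₁×r₂ = (+0.20645,-0.51603,+0.83132); SVD([r₁ r₂ r₃]) → R = UVᵀ:
  R  [+0.96982 -0.12975 +0.20645]
  R  [+0.22059 +0.82768 -0.51603]
  R  [-0.10392 +0.54600 +0.83132]
t = (-0.07532, +0.02173, +0.62165) m
tr R = 2.628808; θ = arccos((tr R − 1)/2) = 0.619095 rad = 35.472°
axis k = ((R−Rᵀ)₃₂, (R−Rᵀ)₁₃, (R−Rᵀ)₂₁) / (2 sinθ) = (+0.915075, +0.267426, +0.301863)
rvec = θ·k = (+0.566518, +0.165562, +0.186881)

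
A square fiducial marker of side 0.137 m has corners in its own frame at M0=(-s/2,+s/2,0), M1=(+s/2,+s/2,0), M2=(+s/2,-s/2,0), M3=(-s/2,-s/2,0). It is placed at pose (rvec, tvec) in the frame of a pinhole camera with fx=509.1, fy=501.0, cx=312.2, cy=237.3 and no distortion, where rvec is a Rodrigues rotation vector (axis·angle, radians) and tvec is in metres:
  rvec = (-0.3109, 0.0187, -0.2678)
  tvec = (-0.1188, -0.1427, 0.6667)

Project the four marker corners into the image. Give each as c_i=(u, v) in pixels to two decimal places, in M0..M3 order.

c0=(180.05, 189.20) c1=(284.60, 161.53) c2=(260.21, 74.79) c3=(161.92, 100.38)

Intrinsics K: fx=509.1, fy=501.0, cx=312.2, cy=237.3
Marker side s = 0.137 m; corners in marker frame (Z=0):
  M0 = (-0.0685, +0.0685, 0)
  M1 = (+0.0685, +0.0685, 0)
  M2 = (+0.0685, -0.0685, 0)
  M3 = (-0.0685, -0.0685, 0)
rvec = (-0.3109, 0.0187, -0.2678), |rvec| = θ = 0.41076 rad = 23.535°
Rodrigues: sinθ=0.39931, 1−cosθ=0.08318; R = I + sinθ·[k]× + (1−cosθ)·[k]×²:
    [+0.96447 +0.25747 +0.05923]
    [-0.26320 +0.91699 +0.29976]
    [+0.02287 -0.30470 +0.95217]
t = (-0.1188, -0.1427, 0.6667) m
M0: Pc = R·M0+t = (-0.16723, -0.06186, +0.64426); u = 509.1·(-0.16723)/0.64426 + 312.2 = 180.0538, v = 501.0·(-0.06186)/0.64426 + 237.3 = 189.1978
M1: Pc = R·M1+t = (-0.03510, -0.09792, +0.64739); u = 509.1·(-0.03510)/0.64739 + 312.2 = 284.6001, v = 501.0·(-0.09792)/0.64739 + 237.3 = 161.5261
M2: Pc = R·M2+t = (-0.07037, -0.22354, +0.68914); u = 509.1·(-0.07037)/0.68914 + 312.2 = 260.2141, v = 501.0·(-0.22354)/0.68914 + 237.3 = 74.7855
M3: Pc = R·M3+t = (-0.20250, -0.18748, +0.68601); u = 509.1·(-0.20250)/0.68601 + 312.2 = 161.9182, v = 501.0·(-0.18748)/0.68601 + 237.3 = 100.3772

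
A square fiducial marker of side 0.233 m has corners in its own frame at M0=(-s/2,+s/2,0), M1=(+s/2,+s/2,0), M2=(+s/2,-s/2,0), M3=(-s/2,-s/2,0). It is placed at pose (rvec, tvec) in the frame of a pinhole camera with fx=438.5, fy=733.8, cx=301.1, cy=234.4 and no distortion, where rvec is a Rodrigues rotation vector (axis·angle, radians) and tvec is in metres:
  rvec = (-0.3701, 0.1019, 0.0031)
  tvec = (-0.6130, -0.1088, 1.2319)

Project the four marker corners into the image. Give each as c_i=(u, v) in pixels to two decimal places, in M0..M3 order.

c0=(34.16, 235.40) c1=(115.15, 233.15) c2=(129.29, 106.95) c3=(53.34, 111.34)

Intrinsics K: fx=438.5, fy=733.8, cx=301.1, cy=234.4
Marker side s = 0.233 m; corners in marker frame (Z=0):
  M0 = (-0.1165, +0.1165, 0)
  M1 = (+0.1165, +0.1165, 0)
  M2 = (+0.1165, -0.1165, 0)
  M3 = (-0.1165, -0.1165, 0)
rvec = (-0.3701, 0.1019, 0.0031), |rvec| = θ = 0.38388 rad = 21.995°
Rodrigues: sinθ=0.37452, 1−cosθ=0.07278; R = I + sinθ·[k]× + (1−cosθ)·[k]×²:
    [+0.99487 -0.02165 +0.09885]
    [-0.01560 +0.93235 +0.36123]
    [-0.09998 -0.36092 +0.92722]
t = (-0.6130, -0.1088, 1.2319) m
M0: Pc = R·M0+t = (-0.73142, +0.00164, +1.20150); u = 438.5·(-0.73142)/1.20150 + 301.1 = 34.1592, v = 733.8·(+0.00164)/1.20150 + 234.4 = 235.3991
M1: Pc = R·M1+t = (-0.49962, -0.00200, +1.17820); u = 438.5·(-0.49962)/1.17820 + 301.1 = 115.1531, v = 733.8·(-0.00200)/1.17820 + 234.4 = 233.1548
M2: Pc = R·M2+t = (-0.49458, -0.21924, +1.26230); u = 438.5·(-0.49458)/1.26230 + 301.1 = 129.2933, v = 733.8·(-0.21924)/1.26230 + 234.4 = 106.9538
M3: Pc = R·M3+t = (-0.72638, -0.21560, +1.28560); u = 438.5·(-0.72638)/1.28560 + 301.1 = 53.3412, v = 733.8·(-0.21560)/1.28560 + 234.4 = 111.3381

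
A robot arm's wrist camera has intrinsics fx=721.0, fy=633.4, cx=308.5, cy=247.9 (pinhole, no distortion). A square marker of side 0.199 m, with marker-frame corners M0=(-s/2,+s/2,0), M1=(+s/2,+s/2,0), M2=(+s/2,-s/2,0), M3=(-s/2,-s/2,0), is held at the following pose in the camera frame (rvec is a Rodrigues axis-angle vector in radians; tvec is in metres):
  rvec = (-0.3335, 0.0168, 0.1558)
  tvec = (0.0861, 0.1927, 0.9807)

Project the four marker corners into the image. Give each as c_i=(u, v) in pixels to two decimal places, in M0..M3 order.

Intrinsics K: fx=721.0, fy=633.4, cx=308.5, cy=247.9
Marker side s = 0.199 m; corners in marker frame (Z=0):
  M0 = (-0.0995, +0.0995, 0)
  M1 = (+0.0995, +0.0995, 0)
  M2 = (+0.0995, -0.0995, 0)
  M3 = (-0.0995, -0.0995, 0)
rvec = (-0.3335, 0.0168, 0.1558), |rvec| = θ = 0.36848 rad = 21.112°
Rodrigues: sinθ=0.36020, 1−cosθ=0.06712; R = I + sinθ·[k]× + (1−cosθ)·[k]×²:
    [+0.98786 -0.15507 -0.00926]
    [+0.14953 +0.93302 +0.32730]
    [-0.04211 -0.32471 +0.94488]
t = (0.0861, 0.1927, 0.9807) m
M0: Pc = R·M0+t = (-0.02762, +0.27066, +0.95258); u = 721.0·(-0.02762)/0.95258 + 308.5 = 287.5936, v = 633.4·(+0.27066)/0.95258 + 247.9 = 427.8680
M1: Pc = R·M1+t = (+0.16896, +0.30041, +0.94420); u = 721.0·(+0.16896)/0.94420 + 308.5 = 437.5214, v = 633.4·(+0.30041)/0.94420 + 247.9 = 449.4265
M2: Pc = R·M2+t = (+0.19982, +0.11474, +1.00882); u = 721.0·(+0.19982)/1.00882 + 308.5 = 451.3118, v = 633.4·(+0.11474)/1.00882 + 247.9 = 319.9429
M3: Pc = R·M3+t = (+0.00324, +0.08499, +1.01720); u = 721.0·(+0.00324)/1.01720 + 308.5 = 310.7945, v = 633.4·(+0.08499)/1.01720 + 247.9 = 300.8206

c0=(287.59, 427.87) c1=(437.52, 449.43) c2=(451.31, 319.94) c3=(310.79, 300.82)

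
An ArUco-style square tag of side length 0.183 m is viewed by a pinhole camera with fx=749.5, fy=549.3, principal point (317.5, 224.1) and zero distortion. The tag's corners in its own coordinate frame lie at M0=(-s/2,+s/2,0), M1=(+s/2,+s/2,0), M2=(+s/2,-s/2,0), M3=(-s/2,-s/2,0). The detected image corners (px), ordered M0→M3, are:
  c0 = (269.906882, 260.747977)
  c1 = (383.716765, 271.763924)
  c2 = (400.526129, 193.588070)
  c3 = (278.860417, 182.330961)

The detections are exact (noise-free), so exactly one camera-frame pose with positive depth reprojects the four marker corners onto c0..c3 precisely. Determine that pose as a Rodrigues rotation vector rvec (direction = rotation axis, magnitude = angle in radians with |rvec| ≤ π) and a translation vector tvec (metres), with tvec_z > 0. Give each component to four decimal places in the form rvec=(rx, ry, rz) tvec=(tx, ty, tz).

rvec=(0.4277, 0.0669, 0.1177) tvec=(0.0237, 0.0090, 1.1567)

Intrinsics K: fx=749.5, fy=549.3, cx=317.5, cy=224.1
Marker side s = 0.183 m; corners in marker frame (Z=0):
  M0 = (-0.0915, +0.0915, 0)
  M1 = (+0.0915, +0.0915, 0)
  M2 = (+0.0915, -0.0915, 0)
  M3 = (-0.0915, -0.0915, 0)
Detected image corners:
  c0 = (269.906882, 260.747977) px
  c1 = (383.716765, 271.763924) px
  c2 = (400.526129, 193.588070) px
  c3 = (278.860417, 182.330961) px
Planar DLT: solve 8×8 A·h = b for H (H[2,2]=1):
  H  [+631.17272 +49.92593 +332.85411]
  H  [+53.00018 +509.79949 +228.38269]
  H  [-0.03449 +0.36083 +1.00000]
B = K⁻¹H; ‖b₁‖=0.864529, ‖b₂‖=0.864529; λ = 2/(‖b₁‖+‖b₂‖) = 1.156699, sign → tz>0 ⇒ λ=+1.156699
r₁ = λ·B[:,0] = (+0.99099,+0.12788,-0.03990); r₂ = λ·B[:,1] = (-0.09976,+0.90324,+0.41738)
r₃ = r₁×r₂ = (+0.08941,-0.40963,+0.90786); SVD([r₁ r₂ r₃]) → R = UVᵀ:
  R  [+0.99099 -0.09976 +0.08941]
  R  [+0.12788 +0.90324 -0.40963]
  R  [-0.03990 +0.41738 +0.90786]
t = (+0.02370, +0.00902, +1.15670) m
tr R = 2.802086; θ = arccos((tr R − 1)/2) = 0.448628 rad = 25.704°
axis k = ((R−Rᵀ)₃₂, (R−Rᵀ)₁₃, (R−Rᵀ)₂₁) / (2 sinθ) = (+0.953370, +0.149066, +0.262421)
rvec = θ·k = (+0.427708, +0.066875, +0.117729)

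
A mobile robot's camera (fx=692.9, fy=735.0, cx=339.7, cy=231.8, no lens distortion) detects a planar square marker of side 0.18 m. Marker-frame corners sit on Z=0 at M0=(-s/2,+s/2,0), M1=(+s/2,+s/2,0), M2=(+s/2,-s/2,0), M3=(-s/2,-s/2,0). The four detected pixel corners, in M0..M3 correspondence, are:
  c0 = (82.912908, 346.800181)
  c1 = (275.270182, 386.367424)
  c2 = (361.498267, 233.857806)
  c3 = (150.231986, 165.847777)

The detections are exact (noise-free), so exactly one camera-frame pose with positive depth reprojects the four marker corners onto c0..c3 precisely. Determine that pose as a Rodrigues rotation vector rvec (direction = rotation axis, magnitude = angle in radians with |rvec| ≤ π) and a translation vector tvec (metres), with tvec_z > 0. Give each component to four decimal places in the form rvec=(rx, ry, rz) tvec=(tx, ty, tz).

rvec=(0.5784, -0.3319, 0.3919) tvec=(-0.1005, 0.0471, 0.5869)

Intrinsics K: fx=692.9, fy=735.0, cx=339.7, cy=231.8
Marker side s = 0.18 m; corners in marker frame (Z=0):
  M0 = (-0.0900, +0.0900, 0)
  M1 = (+0.0900, +0.0900, 0)
  M2 = (+0.0900, -0.0900, 0)
  M3 = (-0.0900, -0.0900, 0)
Detected image corners:
  c0 = (82.912908, 346.800181) px
  c1 = (275.270182, 386.367424) px
  c2 = (361.498267, 233.857806) px
  c3 = (150.231986, 165.847777) px
Planar DLT: solve 8×8 A·h = b for H (H[2,2]=1):
  H  [+1268.51807 -259.13503 +221.07479]
  H  [+489.95705 +1143.60288 +290.78744]
  H  [+0.69456 +0.78476 +1.00000]
B = K⁻¹H; ‖b₁‖=1.703964, ‖b₂‖=1.703964; λ = 2/(‖b₁‖+‖b₂‖) = 0.586867, sign → tz>0 ⇒ λ=+0.586867
r₁ = λ·B[:,0] = (+0.87456,+0.26266,+0.40761); r₂ = λ·B[:,1] = (-0.44527,+0.76787,+0.46055)
r₃ = r₁×r₂ = (-0.19203,-0.58428,+0.78851); SVD([r₁ r₂ r₃]) → R = UVᵀ:
  R  [+0.87456 -0.44527 -0.19203]
  R  [+0.26266 +0.76787 -0.58428]
  R  [+0.40761 +0.46055 +0.78851]
t = (-0.10047, +0.04710, +0.58687) m
tr R = 2.430946; θ = arccos((tr R − 1)/2) = 0.773495 rad = 44.318°
axis k = ((R−Rᵀ)₃₂, (R−Rᵀ)₁₃, (R−Rᵀ)₂₁) / (2 sinθ) = (+0.747757, -0.429148, +0.506647)
rvec = θ·k = (+0.578387, -0.331944, +0.391889)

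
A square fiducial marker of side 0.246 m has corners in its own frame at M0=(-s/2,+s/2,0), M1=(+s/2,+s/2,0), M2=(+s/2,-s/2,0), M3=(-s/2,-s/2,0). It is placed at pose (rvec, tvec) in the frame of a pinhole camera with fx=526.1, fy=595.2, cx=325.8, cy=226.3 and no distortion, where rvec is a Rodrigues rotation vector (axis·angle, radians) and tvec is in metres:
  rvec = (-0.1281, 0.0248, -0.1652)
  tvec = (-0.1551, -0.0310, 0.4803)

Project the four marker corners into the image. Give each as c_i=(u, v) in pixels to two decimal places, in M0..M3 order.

Intrinsics K: fx=526.1, fy=595.2, cx=325.8, cy=226.3
Marker side s = 0.246 m; corners in marker frame (Z=0):
  M0 = (-0.1230, +0.1230, 0)
  M1 = (+0.1230, +0.1230, 0)
  M2 = (+0.1230, -0.1230, 0)
  M3 = (-0.1230, -0.1230, 0)
rvec = (-0.1281, 0.0248, -0.1652), |rvec| = θ = 0.21051 rad = 12.062°
Rodrigues: sinθ=0.20896, 1−cosθ=0.02208; R = I + sinθ·[k]× + (1−cosθ)·[k]×²:
    [+0.98610 +0.16240 +0.03516]
    [-0.16557 +0.97823 +0.12512]
    [-0.01408 -0.12920 +0.99152]
t = (-0.1551, -0.0310, 0.4803) m
M0: Pc = R·M0+t = (-0.25641, +0.10969, +0.46614); u = 526.1·(-0.25641)/0.46614 + 325.8 = 36.4022, v = 595.2·(+0.10969)/0.46614 + 226.3 = 366.3558
M1: Pc = R·M1+t = (-0.01383, +0.06896, +0.46268); u = 526.1·(-0.01383)/0.46268 + 325.8 = 310.0689, v = 595.2·(+0.06896)/0.46268 + 226.3 = 315.0091
M2: Pc = R·M2+t = (-0.05379, -0.17169, +0.49446); u = 526.1·(-0.05379)/0.49446 + 325.8 = 268.5733, v = 595.2·(-0.17169)/0.49446 + 226.3 = 19.6341
M3: Pc = R·M3+t = (-0.29637, -0.13096, +0.49792); u = 526.1·(-0.29637)/0.49792 + 325.8 = 12.6633, v = 595.2·(-0.13096)/0.49792 + 226.3 = 69.7574

c0=(36.40, 366.36) c1=(310.07, 315.01) c2=(268.57, 19.63) c3=(12.66, 69.76)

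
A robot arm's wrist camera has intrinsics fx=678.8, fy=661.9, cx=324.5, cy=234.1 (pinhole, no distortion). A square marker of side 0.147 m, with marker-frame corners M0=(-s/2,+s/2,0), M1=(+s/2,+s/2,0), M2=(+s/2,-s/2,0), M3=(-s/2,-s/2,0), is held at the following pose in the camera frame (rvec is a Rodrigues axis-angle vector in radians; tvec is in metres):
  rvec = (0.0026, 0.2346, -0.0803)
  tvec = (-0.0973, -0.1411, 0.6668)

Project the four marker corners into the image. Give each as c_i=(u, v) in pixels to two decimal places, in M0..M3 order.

Intrinsics K: fx=678.8, fy=661.9, cx=324.5, cy=234.1
Marker side s = 0.147 m; corners in marker frame (Z=0):
  M0 = (-0.0735, +0.0735, 0)
  M1 = (+0.0735, +0.0735, 0)
  M2 = (+0.0735, -0.0735, 0)
  M3 = (-0.0735, -0.0735, 0)
rvec = (0.0026, 0.2346, -0.0803), |rvec| = θ = 0.24798 rad = 14.208°
Rodrigues: sinθ=0.24544, 1−cosθ=0.03059; R = I + sinθ·[k]× + (1−cosθ)·[k]×²:
    [+0.96941 +0.07978 +0.23210]
    [-0.07918 +0.99679 -0.01194]
    [-0.23231 -0.00680 +0.97262]
t = (-0.0973, -0.1411, 0.6668) m
M0: Pc = R·M0+t = (-0.16269, -0.06202, +0.68337); u = 678.8·(-0.16269)/0.68337 + 324.5 = 162.9012, v = 661.9·(-0.06202)/0.68337 + 234.1 = 174.0323
M1: Pc = R·M1+t = (-0.02018, -0.07366, +0.64923); u = 678.8·(-0.02018)/0.64923 + 324.5 = 303.3966, v = 661.9·(-0.07366)/0.64923 + 234.1 = 159.0067
M2: Pc = R·M2+t = (-0.03191, -0.22018, +0.65023); u = 678.8·(-0.03191)/0.65023 + 324.5 = 291.1855, v = 661.9·(-0.22018)/0.65023 + 234.1 = 9.9631
M3: Pc = R·M3+t = (-0.17442, -0.20854, +0.68437); u = 678.8·(-0.17442)/0.68437 + 324.5 = 151.5046, v = 661.9·(-0.20854)/0.68437 + 234.1 = 32.4038

c0=(162.90, 174.03) c1=(303.40, 159.01) c2=(291.19, 9.96) c3=(151.50, 32.40)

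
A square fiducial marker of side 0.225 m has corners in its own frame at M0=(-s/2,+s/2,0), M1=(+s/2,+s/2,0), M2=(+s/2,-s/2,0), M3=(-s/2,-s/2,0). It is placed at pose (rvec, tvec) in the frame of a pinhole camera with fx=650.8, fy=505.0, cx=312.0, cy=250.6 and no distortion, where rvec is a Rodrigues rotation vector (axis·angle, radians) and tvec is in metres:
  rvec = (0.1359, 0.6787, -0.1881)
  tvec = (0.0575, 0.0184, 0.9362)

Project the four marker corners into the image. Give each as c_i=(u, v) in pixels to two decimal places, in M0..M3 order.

Intrinsics K: fx=650.8, fy=505.0, cx=312.0, cy=250.6
Marker side s = 0.225 m; corners in marker frame (Z=0):
  M0 = (-0.1125, +0.1125, 0)
  M1 = (+0.1125, +0.1125, 0)
  M2 = (+0.1125, -0.1125, 0)
  M3 = (-0.1125, -0.1125, 0)
rvec = (0.1359, 0.6787, -0.1881), |rvec| = θ = 0.71728 rad = 41.097°
Rodrigues: sinθ=0.65733, 1−cosθ=0.24640; R = I + sinθ·[k]× + (1−cosθ)·[k]×²:
    [+0.76244 +0.21655 +0.60974]
    [-0.12821 +0.97421 -0.18568]
    [-0.63422 +0.06340 +0.77054]
t = (0.0575, 0.0184, 0.9362) m
M0: Pc = R·M0+t = (-0.00391, +0.14242, +1.01468); u = 650.8·(-0.00391)/1.01468 + 312.0 = 309.4905, v = 505.0·(+0.14242)/1.01468 + 250.6 = 321.4823
M1: Pc = R·M1+t = (+0.16764, +0.11358, +0.87198); u = 650.8·(+0.16764)/0.87198 + 312.0 = 437.1154, v = 505.0·(+0.11358)/0.87198 + 250.6 = 316.3760
M2: Pc = R·M2+t = (+0.11891, -0.10562, +0.85772); u = 650.8·(+0.11891)/0.85772 + 312.0 = 402.2259, v = 505.0·(-0.10562)/0.85772 + 250.6 = 188.4128
M3: Pc = R·M3+t = (-0.05264, -0.07678, +1.00042); u = 650.8·(-0.05264)/1.00042 + 312.0 = 277.7579, v = 505.0·(-0.07678)/1.00042 + 250.6 = 211.8447

c0=(309.49, 321.48) c1=(437.12, 316.38) c2=(402.23, 188.41) c3=(277.76, 211.84)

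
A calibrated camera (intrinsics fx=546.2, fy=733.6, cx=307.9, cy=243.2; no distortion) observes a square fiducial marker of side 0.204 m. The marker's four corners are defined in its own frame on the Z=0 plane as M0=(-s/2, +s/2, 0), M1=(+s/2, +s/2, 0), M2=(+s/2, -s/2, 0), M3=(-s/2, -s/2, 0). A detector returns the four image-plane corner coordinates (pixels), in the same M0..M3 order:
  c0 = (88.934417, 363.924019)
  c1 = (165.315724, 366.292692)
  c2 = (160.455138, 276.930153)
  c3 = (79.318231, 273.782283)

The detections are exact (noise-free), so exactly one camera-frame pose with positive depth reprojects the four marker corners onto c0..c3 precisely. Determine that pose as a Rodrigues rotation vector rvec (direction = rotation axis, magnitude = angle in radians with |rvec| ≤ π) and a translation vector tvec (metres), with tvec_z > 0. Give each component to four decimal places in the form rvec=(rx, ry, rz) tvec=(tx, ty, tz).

Intrinsics K: fx=546.2, fy=733.6, cx=307.9, cy=243.2
Marker side s = 0.204 m; corners in marker frame (Z=0):
  M0 = (-0.1020, +0.1020, 0)
  M1 = (+0.1020, +0.1020, 0)
  M2 = (+0.1020, -0.1020, 0)
  M3 = (-0.1020, -0.1020, 0)
Detected image corners:
  c0 = (88.934417, 363.924019) px
  c1 = (165.315724, 366.292692) px
  c2 = (160.455138, 276.930153) px
  c3 = (79.318231, 273.782283) px
Planar DLT: solve 8×8 A·h = b for H (H[2,2]=1):
  H  [+389.87013 +71.61779 +123.74879]
  H  [+24.20946 +533.75232 +321.57773]
  H  [+0.03356 +0.29290 +1.00000]
B = K⁻¹H; ‖b₁‖=0.696024, ‖b₂‖=0.696024; λ = 2/(‖b₁‖+‖b₂‖) = 1.436731, sign → tz>0 ⇒ λ=+1.436731
r₁ = λ·B[:,0] = (+0.99834,+0.03143,+0.04821); r₂ = λ·B[:,1] = (-0.04884,+0.90583,+0.42082)
r₃ = r₁×r₂ = (-0.03044,-0.42248,+0.90586); SVD([r₁ r₂ r₃]) → R = UVᵀ:
  R  [+0.99834 -0.04884 -0.03044]
  R  [+0.03143 +0.90583 -0.42248]
  R  [+0.04821 +0.42082 +0.90586]
t = (-0.48439, +0.15350, +1.43673) m
tr R = 2.810029; θ = arccos((tr R − 1)/2) = 0.439383 rad = 25.175°
axis k = ((R−Rᵀ)₃₂, (R−Rᵀ)₁₃, (R−Rᵀ)₂₁) / (2 sinθ) = (+0.991237, -0.092451, +0.094352)
rvec = θ·k = (+0.435532, -0.040621, +0.041457)

rvec=(0.4355, -0.0406, 0.0415) tvec=(-0.4844, 0.1535, 1.4367)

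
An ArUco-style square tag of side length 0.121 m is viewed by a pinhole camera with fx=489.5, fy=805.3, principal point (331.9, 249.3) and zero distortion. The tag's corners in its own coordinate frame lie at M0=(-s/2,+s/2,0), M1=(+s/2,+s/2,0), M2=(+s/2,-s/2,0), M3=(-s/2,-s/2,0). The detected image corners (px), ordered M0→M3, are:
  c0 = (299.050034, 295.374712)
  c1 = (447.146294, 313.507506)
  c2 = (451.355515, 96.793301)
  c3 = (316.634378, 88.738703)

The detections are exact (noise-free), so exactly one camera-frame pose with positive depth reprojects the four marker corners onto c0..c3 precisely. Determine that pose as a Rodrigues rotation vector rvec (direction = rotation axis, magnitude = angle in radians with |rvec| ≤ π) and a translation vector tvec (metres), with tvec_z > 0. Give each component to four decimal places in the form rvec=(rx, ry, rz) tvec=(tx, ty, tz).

rvec=(-0.3544, 0.1320, 0.0898) tvec=(0.0390, -0.0292, 0.4203)

Intrinsics K: fx=489.5, fy=805.3, cx=331.9, cy=249.3
Marker side s = 0.121 m; corners in marker frame (Z=0):
  M0 = (-0.0605, +0.0605, 0)
  M1 = (+0.0605, +0.0605, 0)
  M2 = (+0.0605, -0.0605, 0)
  M3 = (-0.0605, -0.0605, 0)
Detected image corners:
  c0 = (299.050034, 295.374712) px
  c1 = (447.146294, 313.507506) px
  c2 = (451.355515, 96.793301) px
  c3 = (316.634378, 88.738703) px
Planar DLT: solve 8×8 A·h = b for H (H[2,2]=1):
  H  [+1035.93629 -397.13168 +377.34362]
  H  [+37.95711 +1588.01169 +193.29270]
  H  [-0.34349 -0.80816 +1.00000]
B = K⁻¹H; ‖b₁‖=2.379152, ‖b₂‖=2.379152; λ = 2/(‖b₁‖+‖b₂‖) = 0.420318, sign → tz>0 ⇒ λ=+0.420318
r₁ = λ·B[:,0] = (+0.98742,+0.06451,-0.14438); r₂ = λ·B[:,1] = (-0.11068,+0.93400,-0.33969)
r₃ = r₁×r₂ = (+0.11294,+0.35139,+0.92939); SVD([r₁ r₂ r₃]) → R = UVᵀ:
  R  [+0.98742 -0.11068 +0.11294]
  R  [+0.06451 +0.93400 +0.35139]
  R  [-0.14438 -0.33969 +0.92939]
t = (+0.03902, -0.02923, +0.42032) m
tr R = 2.850814; θ = arccos((tr R − 1)/2) = 0.388689 rad = 22.270°
axis k = ((R−Rᵀ)₃₂, (R−Rᵀ)₁₃, (R−Rᵀ)₂₁) / (2 sinθ) = (-0.911770, +0.339485, +0.231138)
rvec = θ·k = (-0.354395, +0.131954, +0.089841)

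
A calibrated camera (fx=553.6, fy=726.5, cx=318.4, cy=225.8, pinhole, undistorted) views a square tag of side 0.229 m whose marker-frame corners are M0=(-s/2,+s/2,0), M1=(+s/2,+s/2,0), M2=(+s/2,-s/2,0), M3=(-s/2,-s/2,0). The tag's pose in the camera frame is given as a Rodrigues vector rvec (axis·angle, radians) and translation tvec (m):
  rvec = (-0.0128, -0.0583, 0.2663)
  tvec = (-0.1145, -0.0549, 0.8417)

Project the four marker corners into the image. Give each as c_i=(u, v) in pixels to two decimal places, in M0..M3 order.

Intrinsics K: fx=553.6, fy=726.5, cx=318.4, cy=225.8
Marker side s = 0.229 m; corners in marker frame (Z=0):
  M0 = (-0.1145, +0.1145, 0)
  M1 = (+0.1145, +0.1145, 0)
  M2 = (+0.1145, -0.1145, 0)
  M3 = (-0.1145, -0.1145, 0)
rvec = (-0.0128, -0.0583, 0.2663), |rvec| = θ = 0.27291 rad = 15.636°
Rodrigues: sinθ=0.26953, 1−cosθ=0.03701; R = I + sinθ·[k]× + (1−cosθ)·[k]×²:
    [+0.96307 -0.26264 -0.05927]
    [+0.26338 +0.96468 +0.00493]
    [+0.05589 -0.02036 +0.99823]
t = (-0.1145, -0.0549, 0.8417) m
M0: Pc = R·M0+t = (-0.25484, +0.02540, +0.83297); u = 553.6·(-0.25484)/0.83297 + 318.4 = 149.0285, v = 726.5·(+0.02540)/0.83297 + 225.8 = 247.9526
M1: Pc = R·M1+t = (-0.03430, +0.08571, +0.84577); u = 553.6·(-0.03430)/0.84577 + 318.4 = 295.9488, v = 726.5·(+0.08571)/0.84577 + 225.8 = 299.4256
M2: Pc = R·M2+t = (+0.02584, -0.13520, +0.85043); u = 553.6·(+0.02584)/0.85043 + 318.4 = 335.2233, v = 726.5·(-0.13520)/0.85043 + 225.8 = 110.3029
M3: Pc = R·M3+t = (-0.19470, -0.19551, +0.83763); u = 553.6·(-0.19470)/0.83763 + 318.4 = 189.7207, v = 726.5·(-0.19551)/0.83763 + 225.8 = 56.2268

c0=(149.03, 247.95) c1=(295.95, 299.43) c2=(335.22, 110.30) c3=(189.72, 56.23)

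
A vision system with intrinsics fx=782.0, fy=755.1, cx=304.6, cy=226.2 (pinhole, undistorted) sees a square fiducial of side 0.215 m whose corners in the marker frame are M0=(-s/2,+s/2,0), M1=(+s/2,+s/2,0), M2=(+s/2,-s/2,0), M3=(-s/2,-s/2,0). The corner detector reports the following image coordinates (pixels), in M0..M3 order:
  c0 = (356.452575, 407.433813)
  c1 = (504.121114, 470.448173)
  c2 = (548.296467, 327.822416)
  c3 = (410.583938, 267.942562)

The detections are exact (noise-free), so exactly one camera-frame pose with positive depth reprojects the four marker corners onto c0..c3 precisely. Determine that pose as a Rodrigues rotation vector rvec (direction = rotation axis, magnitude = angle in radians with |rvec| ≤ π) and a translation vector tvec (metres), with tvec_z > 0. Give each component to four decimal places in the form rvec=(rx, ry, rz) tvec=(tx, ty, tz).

Intrinsics K: fx=782.0, fy=755.1, cx=304.6, cy=226.2
Marker side s = 0.215 m; corners in marker frame (Z=0):
  M0 = (-0.1075, +0.1075, 0)
  M1 = (+0.1075, +0.1075, 0)
  M2 = (+0.1075, -0.1075, 0)
  M3 = (-0.1075, -0.1075, 0)
Detected image corners:
  c0 = (356.452575, 407.433813) px
  c1 = (504.121114, 470.448173) px
  c2 = (548.296467, 327.822416) px
  c3 = (410.583938, 267.942562) px
Planar DLT: solve 8×8 A·h = b for H (H[2,2]=1):
  H  [+677.93251 -370.97460 +455.94435]
  H  [+297.73256 +540.74700 +366.14671]
  H  [+0.03305 -0.31314 +1.00000]
B = K⁻¹H; ‖b₁‖=0.937148, ‖b₂‖=0.937148; λ = 2/(‖b₁‖+‖b₂‖) = 1.067067, sign → tz>0 ⇒ λ=+1.067067
r₁ = λ·B[:,0] = (+0.91132,+0.41017,+0.03527); r₂ = λ·B[:,1] = (-0.37605,+0.86425,-0.33414)
r₃ = r₁×r₂ = (-0.16754,+0.29125,+0.94186); SVD([r₁ r₂ r₃]) → R = UVᵀ:
  R  [+0.91132 -0.37605 -0.16754]
  R  [+0.41017 +0.86425 +0.29125]
  R  [+0.03527 -0.33414 +0.94186]
t = (+0.20651, +0.19777, +1.06707) m
tr R = 2.717439; θ = arccos((tr R − 1)/2) = 0.538031 rad = 30.827°
axis k = ((R−Rᵀ)₃₂, (R−Rᵀ)₁₃, (R−Rᵀ)₂₁) / (2 sinθ) = (-0.610203, -0.197885, +0.767134)
rvec = θ·k = (-0.328308, -0.106468, +0.412741)

rvec=(-0.3283, -0.1065, 0.4127) tvec=(0.2065, 0.1978, 1.0671)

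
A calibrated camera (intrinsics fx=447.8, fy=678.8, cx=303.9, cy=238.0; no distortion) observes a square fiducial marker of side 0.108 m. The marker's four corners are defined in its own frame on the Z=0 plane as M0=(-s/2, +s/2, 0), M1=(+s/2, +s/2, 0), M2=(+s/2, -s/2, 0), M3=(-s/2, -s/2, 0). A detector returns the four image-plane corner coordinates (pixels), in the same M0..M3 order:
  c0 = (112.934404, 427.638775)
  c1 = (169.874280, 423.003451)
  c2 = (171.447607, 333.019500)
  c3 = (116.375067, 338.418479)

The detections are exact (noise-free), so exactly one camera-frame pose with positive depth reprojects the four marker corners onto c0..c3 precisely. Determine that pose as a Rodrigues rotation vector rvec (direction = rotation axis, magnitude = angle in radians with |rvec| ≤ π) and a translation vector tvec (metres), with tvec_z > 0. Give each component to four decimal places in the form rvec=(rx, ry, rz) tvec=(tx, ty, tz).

Intrinsics K: fx=447.8, fy=678.8, cx=303.9, cy=238.0
Marker side s = 0.108 m; corners in marker frame (Z=0):
  M0 = (-0.0540, +0.0540, 0)
  M1 = (+0.0540, +0.0540, 0)
  M2 = (+0.0540, -0.0540, 0)
  M3 = (-0.0540, -0.0540, 0)
Detected image corners:
  c0 = (112.934404, 427.638775) px
  c1 = (169.874280, 423.003451) px
  c2 = (171.447607, 333.019500) px
  c3 = (116.375067, 338.418479) px
Planar DLT: solve 8×8 A·h = b for H (H[2,2]=1):
  H  [+504.67163 -67.91490 +142.53319]
  H  [-83.21306 +710.51462 +379.77580]
  H  [-0.09644 -0.31304 +1.00000]
B = K⁻¹H; ‖b₁‖=1.199636, ‖b₂‖=1.199636; λ = 2/(‖b₁‖+‖b₂‖) = 0.833586, sign → tz>0 ⇒ λ=+0.833586
r₁ = λ·B[:,0] = (+0.99401,-0.07400,-0.08039); r₂ = λ·B[:,1] = (+0.05066,+0.96402,-0.26094)
r₃ = r₁×r₂ = (+0.09681,+0.25531,+0.96200); SVD([r₁ r₂ r₃]) → R = UVᵀ:
  R  [+0.99401 +0.05066 +0.09681]
  R  [-0.07400 +0.96402 +0.25531]
  R  [-0.08039 -0.26094 +0.96200]
t = (-0.30039, +0.17410, +0.83359) m
tr R = 2.920038; θ = arccos((tr R − 1)/2) = 0.283727 rad = 16.256°
axis k = ((R−Rᵀ)₃₂, (R−Rᵀ)₁₃, (R−Rᵀ)₂₁) / (2 sinθ) = (-0.922086, +0.316508, -0.222667)
rvec = θ·k = (-0.261620, +0.089802, -0.063177)

rvec=(-0.2616, 0.0898, -0.0632) tvec=(-0.3004, 0.1741, 0.8336)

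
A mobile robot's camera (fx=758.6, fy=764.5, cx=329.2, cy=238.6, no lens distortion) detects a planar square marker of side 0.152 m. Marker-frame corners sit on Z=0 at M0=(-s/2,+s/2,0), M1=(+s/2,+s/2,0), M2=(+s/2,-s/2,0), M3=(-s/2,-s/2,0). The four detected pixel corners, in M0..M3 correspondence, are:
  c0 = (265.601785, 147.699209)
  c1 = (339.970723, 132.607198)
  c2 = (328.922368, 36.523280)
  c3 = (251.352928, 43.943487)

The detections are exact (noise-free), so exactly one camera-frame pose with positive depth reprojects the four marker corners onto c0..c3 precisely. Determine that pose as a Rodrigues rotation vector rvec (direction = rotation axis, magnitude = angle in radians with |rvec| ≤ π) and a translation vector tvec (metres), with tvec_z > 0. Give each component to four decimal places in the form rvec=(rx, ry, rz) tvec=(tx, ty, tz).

Intrinsics K: fx=758.6, fy=764.5, cx=329.2, cy=238.6
Marker side s = 0.152 m; corners in marker frame (Z=0):
  M0 = (-0.0760, +0.0760, 0)
  M1 = (+0.0760, +0.0760, 0)
  M2 = (+0.0760, -0.0760, 0)
  M3 = (-0.0760, -0.0760, 0)
Detected image corners:
  c0 = (265.601785, 147.699209) px
  c1 = (339.970723, 132.607198) px
  c2 = (328.922368, 36.523280) px
  c3 = (251.352928, 43.943487) px
Planar DLT: solve 8×8 A·h = b for H (H[2,2]=1):
  H  [+655.72614 +138.97503 +298.07289]
  H  [-26.93210 +673.44978 +90.68765]
  H  [+0.52648 +0.18951 +1.00000]
B = K⁻¹H; ‖b₁‖=0.849347, ‖b₂‖=0.849347; λ = 2/(‖b₁‖+‖b₂‖) = 1.177375, sign → tz>0 ⇒ λ=+1.177375
r₁ = λ·B[:,0] = (+0.74872,-0.23494,+0.61986); r₂ = λ·B[:,1] = (+0.11887,+0.96752,+0.22312)
r₃ = r₁×r₂ = (-0.65214,-0.09337,+0.75232); SVD([r₁ r₂ r₃]) → R = UVᵀ:
  R  [+0.74872 +0.11887 -0.65214]
  R  [-0.23494 +0.96752 -0.09337]
  R  [+0.61986 +0.22312 +0.75232]
t = (-0.04831, -0.22779, +1.17737) m
tr R = 2.468556; θ = arccos((tr R − 1)/2) = 0.746194 rad = 42.754°
axis k = ((R−Rᵀ)₃₂, (R−Rᵀ)₁₃, (R−Rᵀ)₂₁) / (2 sinθ) = (+0.233111, -0.936884, -0.260591)
rvec = θ·k = (+0.173946, -0.699097, -0.194452)

rvec=(0.1739, -0.6991, -0.1945) tvec=(-0.0483, -0.2278, 1.1774)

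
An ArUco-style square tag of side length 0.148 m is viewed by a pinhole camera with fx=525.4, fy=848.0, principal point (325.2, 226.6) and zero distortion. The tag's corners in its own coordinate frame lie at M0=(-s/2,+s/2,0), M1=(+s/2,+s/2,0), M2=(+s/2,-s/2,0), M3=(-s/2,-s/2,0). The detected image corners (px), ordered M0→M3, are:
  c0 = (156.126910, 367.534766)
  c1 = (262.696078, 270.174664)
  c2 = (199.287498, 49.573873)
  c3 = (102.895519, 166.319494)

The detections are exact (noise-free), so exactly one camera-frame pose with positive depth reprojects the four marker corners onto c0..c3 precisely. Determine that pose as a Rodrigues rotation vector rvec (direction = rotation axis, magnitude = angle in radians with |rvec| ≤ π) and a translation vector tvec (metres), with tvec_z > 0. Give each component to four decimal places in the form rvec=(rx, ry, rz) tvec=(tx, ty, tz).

rvec=(-0.0353, 0.4338, -0.4717) tvec=(-0.1498, -0.0076, 0.5309)

Intrinsics K: fx=525.4, fy=848.0, cx=325.2, cy=226.6
Marker side s = 0.148 m; corners in marker frame (Z=0):
  M0 = (-0.0740, +0.0740, 0)
  M1 = (+0.0740, +0.0740, 0)
  M2 = (+0.0740, -0.0740, 0)
  M3 = (-0.0740, -0.0740, 0)
Detected image corners:
  c0 = (156.126910, 367.534766) px
  c1 = (262.696078, 270.174664) px
  c2 = (199.287498, 49.573873) px
  c3 = (102.895519, 166.319494) px
Planar DLT: solve 8×8 A·h = b for H (H[2,2]=1):
  H  [+550.38779 +347.39996 +176.91067]
  H  [-883.95816 +1368.45010 +214.42231]
  H  [-0.74707 -0.24828 +1.00000]
B = K⁻¹H; ‖b₁‖=1.883710, ‖b₂‖=1.883710; λ = 2/(‖b₁‖+‖b₂‖) = 0.530867, sign → tz>0 ⇒ λ=+0.530867
r₁ = λ·B[:,0] = (+0.80159,-0.44740,-0.39659); r₂ = λ·B[:,1] = (+0.43260,+0.89190,-0.13180)
r₃ = r₁×r₂ = (+0.41269,-0.06591,+0.90848); SVD([r₁ r₂ r₃]) → R = UVᵀ:
  R  [+0.80159 +0.43260 +0.41269]
  R  [-0.44740 +0.89190 -0.06591]
  R  [-0.39659 -0.13180 +0.90848]
t = (-0.14983, -0.00762, +0.53087) m
tr R = 2.601973; θ = arccos((tr R − 1)/2) = 0.641855 rad = 36.776°
axis k = ((R−Rᵀ)₃₂, (R−Rᵀ)₁₃, (R−Rᵀ)₂₁) / (2 sinθ) = (-0.055032, +0.675889, -0.734946)
rvec = θ·k = (-0.035322, +0.433823, -0.471728)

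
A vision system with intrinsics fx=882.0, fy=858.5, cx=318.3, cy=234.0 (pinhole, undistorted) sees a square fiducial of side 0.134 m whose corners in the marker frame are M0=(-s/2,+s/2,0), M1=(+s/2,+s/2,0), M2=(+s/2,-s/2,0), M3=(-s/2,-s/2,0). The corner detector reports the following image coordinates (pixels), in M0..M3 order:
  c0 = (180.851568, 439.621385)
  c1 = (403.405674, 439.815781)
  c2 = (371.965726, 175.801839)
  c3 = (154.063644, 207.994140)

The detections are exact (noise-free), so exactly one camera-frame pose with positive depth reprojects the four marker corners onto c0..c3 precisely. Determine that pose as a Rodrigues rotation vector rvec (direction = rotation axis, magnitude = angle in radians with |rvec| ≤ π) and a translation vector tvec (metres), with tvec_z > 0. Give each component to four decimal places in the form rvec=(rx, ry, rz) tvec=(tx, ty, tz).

rvec=(0.0140, 0.4705, -0.1155) tvec=(-0.0252, 0.0443, 0.4637)

Intrinsics K: fx=882.0, fy=858.5, cx=318.3, cy=234.0
Marker side s = 0.134 m; corners in marker frame (Z=0):
  M0 = (-0.0670, +0.0670, 0)
  M1 = (+0.0670, +0.0670, 0)
  M2 = (+0.0670, -0.0670, 0)
  M3 = (-0.0670, -0.0670, 0)
Detected image corners:
  c0 = (180.851568, 439.621385) px
  c1 = (403.405674, 439.815781) px
  c2 = (371.965726, 175.801839) px
  c3 = (154.063644, 207.994140) px
Planar DLT: solve 8×8 A·h = b for H (H[2,2]=1):
  H  [+1372.24296 +208.23025 +270.33515]
  H  [-428.20410 +1832.50607 +316.09565]
  H  [-0.97711 -0.02847 +1.00000]
B = K⁻¹H; ‖b₁‖=2.156610, ‖b₂‖=2.156610; λ = 2/(‖b₁‖+‖b₂‖) = 0.463691, sign → tz>0 ⇒ λ=+0.463691
r₁ = λ·B[:,0] = (+0.88493,-0.10779,-0.45308); r₂ = λ·B[:,1] = (+0.11424,+0.99337,-0.01320)
r₃ = r₁×r₂ = (+0.45149,-0.04008,+0.89137); SVD([r₁ r₂ r₃]) → R = UVᵀ:
  R  [+0.88493 +0.11424 +0.45149]
  R  [-0.10779 +0.99337 -0.04008]
  R  [-0.45308 -0.01320 +0.89137]
t = (-0.02522, +0.04434, +0.46369) m
tr R = 2.769673; θ = arccos((tr R − 1)/2) = 0.484654 rad = 27.769°
axis k = ((R−Rᵀ)₃₂, (R−Rᵀ)₁₃, (R−Rᵀ)₂₁) / (2 sinθ) = (+0.028844, +0.970770, -0.238271)
rvec = θ·k = (+0.013979, +0.470487, -0.115479)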